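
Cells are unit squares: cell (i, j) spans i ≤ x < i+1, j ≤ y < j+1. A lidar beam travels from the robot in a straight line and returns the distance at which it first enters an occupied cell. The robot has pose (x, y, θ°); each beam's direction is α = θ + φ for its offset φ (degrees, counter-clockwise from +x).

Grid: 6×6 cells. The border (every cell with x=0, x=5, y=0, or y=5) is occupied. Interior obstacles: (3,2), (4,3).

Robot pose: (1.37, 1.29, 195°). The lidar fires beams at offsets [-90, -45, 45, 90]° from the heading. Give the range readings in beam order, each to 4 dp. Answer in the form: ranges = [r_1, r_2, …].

beam 1: φ=-90°, α=105°
  d=(-0.2588,0.9659)  start (1,1)  tX=1.4296 tY=0.7350  stride 1/|dx|=3.8637 1/|dy|=1.0353
    cross y-line → (1,2), t=0.7350
    cross x-line → (0,2), t=1.4296 (wall)
  → r_1 = 1.4296
beam 2: φ=-45°, α=150°
  d=(-0.8660,0.5000)  start (1,1)  tX=0.4272 tY=1.4200  stride 1/|dx|=1.1547 1/|dy|=2.0000
    cross x-line → (0,1), t=0.4272 (wall)
  → r_2 = 0.4272
beam 3: φ=45°, α=240°
  d=(-0.5000,-0.8660)  start (1,1)  tX=0.7400 tY=0.3349  stride 1/|dx|=2.0000 1/|dy|=1.1547
    cross y-line → (1,0), t=0.3349 (wall)
  → r_3 = 0.3349
beam 4: φ=90°, α=285°
  d=(0.2588,-0.9659)  start (1,1)  tX=2.4341 tY=0.3002  stride 1/|dx|=3.8637 1/|dy|=1.0353
    cross y-line → (1,0), t=0.3002 (wall)
  → r_4 = 0.3002

ranges = [1.4296, 0.4272, 0.3349, 0.3002]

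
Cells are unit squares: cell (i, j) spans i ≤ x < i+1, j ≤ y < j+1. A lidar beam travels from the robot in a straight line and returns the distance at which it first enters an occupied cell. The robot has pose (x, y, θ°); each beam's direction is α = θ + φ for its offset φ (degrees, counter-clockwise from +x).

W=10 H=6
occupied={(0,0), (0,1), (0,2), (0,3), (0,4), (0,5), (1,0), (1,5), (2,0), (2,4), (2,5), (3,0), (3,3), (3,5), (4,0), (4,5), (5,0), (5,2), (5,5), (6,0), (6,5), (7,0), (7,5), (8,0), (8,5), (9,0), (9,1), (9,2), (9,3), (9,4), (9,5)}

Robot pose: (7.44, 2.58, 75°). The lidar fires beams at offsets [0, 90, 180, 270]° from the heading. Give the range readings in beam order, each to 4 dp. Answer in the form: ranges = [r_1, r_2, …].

beam 1: φ=0°, α=75°
  direction (0.2588, 0.9659); cell (7,2); t to first gridline: x 2.1637, y 0.4348 (then +3.8637 / +1.0353)
    (7,3) via y @ 0.4348
    (7,4) via y @ 1.4701
    (8,4) via x @ 2.1637
    (8,5) via y @ 2.5054  # hit
  → r_1 = 2.5054
beam 2: φ=90°, α=165°
  direction (-0.9659, 0.2588); cell (7,2); t to first gridline: x 0.4555, y 1.6228 (then +1.0353 / +3.8637)
    (6,2) via x @ 0.4555
    (5,2) via x @ 1.4908  # hit
  → r_2 = 1.4908
beam 3: φ=180°, α=255°
  direction (-0.2588, -0.9659); cell (7,2); t to first gridline: x 1.7000, y 0.6005 (then +3.8637 / +1.0353)
    (7,1) via y @ 0.6005
    (7,0) via y @ 1.6357  # hit
  → r_3 = 1.6357
beam 4: φ=270°, α=345°
  direction (0.9659, -0.2588); cell (7,2); t to first gridline: x 0.5798, y 2.2409 (then +1.0353 / +3.8637)
    (8,2) via x @ 0.5798
    (9,2) via x @ 1.6150  # hit
  → r_4 = 1.6150

ranges = [2.5054, 1.4908, 1.6357, 1.6150]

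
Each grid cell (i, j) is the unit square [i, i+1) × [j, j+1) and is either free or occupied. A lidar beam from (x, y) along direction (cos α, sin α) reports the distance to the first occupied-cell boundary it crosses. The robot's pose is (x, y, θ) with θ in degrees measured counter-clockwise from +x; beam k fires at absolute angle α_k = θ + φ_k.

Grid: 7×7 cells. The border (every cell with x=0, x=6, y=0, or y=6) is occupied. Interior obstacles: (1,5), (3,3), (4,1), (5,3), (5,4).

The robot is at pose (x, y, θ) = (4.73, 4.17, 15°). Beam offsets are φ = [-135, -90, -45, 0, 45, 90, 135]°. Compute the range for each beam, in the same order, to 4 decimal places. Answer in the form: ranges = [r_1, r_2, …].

beam 1: φ=-135°, α=240°
  dir = (cos 240°, sin 240°) = (-0.5000, -0.8660); from cell (4,4)
  next x-line at t=1.4600, next y-line at t=0.1963; Δt_x=2.0000, Δt_y=1.1547
    y: enter (4,3) at t=0.1963
    y: enter (4,2) at t=1.3510
    x: enter (3,2) at t=1.4600
    y: enter (3,1) at t=2.5057
    x: enter (2,1) at t=3.4600
    y: enter (2,0) at t=3.6604 ← occupied
  → r_1 = 3.6604
beam 2: φ=-90°, α=285°
  dir = (cos 285°, sin 285°) = (0.2588, -0.9659); from cell (4,4)
  next x-line at t=1.0432, next y-line at t=0.1760; Δt_x=3.8637, Δt_y=1.0353
    y: enter (4,3) at t=0.1760
    x: enter (5,3) at t=1.0432 ← occupied
  → r_2 = 1.0432
beam 3: φ=-45°, α=330°
  dir = (cos 330°, sin 330°) = (0.8660, -0.5000); from cell (4,4)
  next x-line at t=0.3118, next y-line at t=0.3400; Δt_x=1.1547, Δt_y=2.0000
    x: enter (5,4) at t=0.3118 ← occupied
  → r_3 = 0.3118
beam 4: φ=0°, α=15°
  dir = (cos 15°, sin 15°) = (0.9659, 0.2588); from cell (4,4)
  next x-line at t=0.2795, next y-line at t=3.2069; Δt_x=1.0353, Δt_y=3.8637
    x: enter (5,4) at t=0.2795 ← occupied
  → r_4 = 0.2795
beam 5: φ=45°, α=60°
  dir = (cos 60°, sin 60°) = (0.5000, 0.8660); from cell (4,4)
  next x-line at t=0.5400, next y-line at t=0.9584; Δt_x=2.0000, Δt_y=1.1547
    x: enter (5,4) at t=0.5400 ← occupied
  → r_5 = 0.5400
beam 6: φ=90°, α=105°
  dir = (cos 105°, sin 105°) = (-0.2588, 0.9659); from cell (4,4)
  next x-line at t=2.8205, next y-line at t=0.8593; Δt_x=3.8637, Δt_y=1.0353
    y: enter (4,5) at t=0.8593
    y: enter (4,6) at t=1.8946 ← occupied
  → r_6 = 1.8946
beam 7: φ=135°, α=150°
  dir = (cos 150°, sin 150°) = (-0.8660, 0.5000); from cell (4,4)
  next x-line at t=0.8429, next y-line at t=1.6600; Δt_x=1.1547, Δt_y=2.0000
    x: enter (3,4) at t=0.8429
    y: enter (3,5) at t=1.6600
    x: enter (2,5) at t=1.9976
    x: enter (1,5) at t=3.1523 ← occupied
  → r_7 = 3.1523

ranges = [3.6604, 1.0432, 0.3118, 0.2795, 0.5400, 1.8946, 3.1523]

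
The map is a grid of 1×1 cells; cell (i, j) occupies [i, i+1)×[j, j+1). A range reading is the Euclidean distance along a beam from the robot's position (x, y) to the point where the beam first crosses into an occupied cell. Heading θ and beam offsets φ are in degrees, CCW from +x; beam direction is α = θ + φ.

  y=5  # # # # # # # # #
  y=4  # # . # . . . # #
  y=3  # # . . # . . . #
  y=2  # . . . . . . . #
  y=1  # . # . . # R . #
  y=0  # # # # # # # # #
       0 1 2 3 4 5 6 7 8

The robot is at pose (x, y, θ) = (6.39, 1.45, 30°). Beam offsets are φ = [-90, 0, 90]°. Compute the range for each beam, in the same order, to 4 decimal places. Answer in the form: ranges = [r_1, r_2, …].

beam 1: φ=-90°, α=300°
  direction (0.5000, -0.8660); cell (6,1); t to first gridline: x 1.2200, y 0.5196 (then +2.0000 / +1.1547)
    (6,0) via y @ 0.5196  # hit
  → r_1 = 0.5196
beam 2: φ=0°, α=30°
  direction (0.8660, 0.5000); cell (6,1); t to first gridline: x 0.7044, y 1.1000 (then +1.1547 / +2.0000)
    (7,1) via x @ 0.7044
    (7,2) via y @ 1.1000
    (8,2) via x @ 1.8591  # hit
  → r_2 = 1.8591
beam 3: φ=90°, α=120°
  direction (-0.5000, 0.8660); cell (6,1); t to first gridline: x 0.7800, y 0.6351 (then +2.0000 / +1.1547)
    (6,2) via y @ 0.6351
    (5,2) via x @ 0.7800
    (5,3) via y @ 1.7898
    (4,3) via x @ 2.7800  # hit
  → r_3 = 2.7800

ranges = [0.5196, 1.8591, 2.7800]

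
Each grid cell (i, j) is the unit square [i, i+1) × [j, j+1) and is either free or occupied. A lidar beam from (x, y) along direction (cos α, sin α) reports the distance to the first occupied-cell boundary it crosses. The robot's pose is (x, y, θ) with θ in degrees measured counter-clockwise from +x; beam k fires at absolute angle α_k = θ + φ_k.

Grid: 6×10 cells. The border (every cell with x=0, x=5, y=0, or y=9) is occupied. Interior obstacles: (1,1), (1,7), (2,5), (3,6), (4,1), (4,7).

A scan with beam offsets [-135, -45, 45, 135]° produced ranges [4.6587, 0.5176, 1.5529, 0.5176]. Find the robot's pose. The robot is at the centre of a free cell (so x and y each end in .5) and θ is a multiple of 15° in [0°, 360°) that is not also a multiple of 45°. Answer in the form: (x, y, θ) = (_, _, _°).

(x, y, θ) = (1.5, 5.5, 60°)

Enumerate (i+0.5, j+0.5, θ) over the 26 free cells and 16 admissible headings. For each, cast all 4 beams and compare to the given ranges.
  (4.5, 5.5, 105°): beam 1 = 0.5774 ≠ 4.6587 ✗
  (3.5, 1.5, 165°): beam 1 = 0.5774 ≠ 4.6587 ✗
  (2.5, 4.5, 105°): beam 1 = 2.8868 ≠ 4.6587 ✗
  …
  (1.5, 5.5, 60°): r_1=4.6587, r_2=0.5176, r_3=1.5529, r_4=0.5176 — all match ✓
No second candidate reproduces the full scan.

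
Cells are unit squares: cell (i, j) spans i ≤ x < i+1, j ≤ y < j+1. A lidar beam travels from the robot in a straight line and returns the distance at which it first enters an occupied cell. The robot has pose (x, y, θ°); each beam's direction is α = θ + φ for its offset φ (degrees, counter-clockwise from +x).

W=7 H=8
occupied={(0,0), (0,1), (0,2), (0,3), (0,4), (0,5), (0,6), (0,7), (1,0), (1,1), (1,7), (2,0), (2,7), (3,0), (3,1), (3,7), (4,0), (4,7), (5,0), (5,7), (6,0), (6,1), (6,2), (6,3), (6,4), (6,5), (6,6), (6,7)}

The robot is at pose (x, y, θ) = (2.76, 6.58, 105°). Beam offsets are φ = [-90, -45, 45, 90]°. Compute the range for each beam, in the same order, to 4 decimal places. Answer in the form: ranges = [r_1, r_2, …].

beam 1: φ=-90°, α=15°
  dir = (cos 15°, sin 15°) = (0.9659, 0.2588); from cell (2,6)
  next x-line at t=0.2485, next y-line at t=1.6228; Δt_x=1.0353, Δt_y=3.8637
    x: enter (3,6) at t=0.2485
    x: enter (4,6) at t=1.2837
    y: enter (4,7) at t=1.6228 ← occupied
  → r_1 = 1.6228
beam 2: φ=-45°, α=60°
  dir = (cos 60°, sin 60°) = (0.5000, 0.8660); from cell (2,6)
  next x-line at t=0.4800, next y-line at t=0.4850; Δt_x=2.0000, Δt_y=1.1547
    x: enter (3,6) at t=0.4800
    y: enter (3,7) at t=0.4850 ← occupied
  → r_2 = 0.4850
beam 3: φ=45°, α=150°
  dir = (cos 150°, sin 150°) = (-0.8660, 0.5000); from cell (2,6)
  next x-line at t=0.8776, next y-line at t=0.8400; Δt_x=1.1547, Δt_y=2.0000
    y: enter (2,7) at t=0.8400 ← occupied
  → r_3 = 0.8400
beam 4: φ=90°, α=195°
  dir = (cos 195°, sin 195°) = (-0.9659, -0.2588); from cell (2,6)
  next x-line at t=0.7868, next y-line at t=2.2409; Δt_x=1.0353, Δt_y=3.8637
    x: enter (1,6) at t=0.7868
    x: enter (0,6) at t=1.8221 ← occupied
  → r_4 = 1.8221

ranges = [1.6228, 0.4850, 0.8400, 1.8221]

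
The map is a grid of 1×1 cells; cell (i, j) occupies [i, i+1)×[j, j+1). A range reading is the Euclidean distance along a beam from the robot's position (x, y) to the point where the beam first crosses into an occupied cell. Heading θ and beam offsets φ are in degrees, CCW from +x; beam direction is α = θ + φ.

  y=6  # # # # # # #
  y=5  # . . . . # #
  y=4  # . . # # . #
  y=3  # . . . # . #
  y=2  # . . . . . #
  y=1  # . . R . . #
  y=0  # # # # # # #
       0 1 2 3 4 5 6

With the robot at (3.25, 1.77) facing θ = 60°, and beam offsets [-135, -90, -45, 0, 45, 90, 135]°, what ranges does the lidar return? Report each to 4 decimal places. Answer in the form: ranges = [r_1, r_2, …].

ranges = [0.7972, 1.5400, 2.8470, 1.5000, 4.3792, 2.5981, 2.3294]

beam 1: φ=-135°, α=285°
  cosα=0.2588 sinα=-0.9659 | (3,1) | tMaxX 2.8978 tMaxY 0.7972 | tΔX 3.8637 tΔY 1.0353
    t=0.7972 [y] (3,0) — stop
  → r_1 = 0.7972
beam 2: φ=-90°, α=330°
  cosα=0.8660 sinα=-0.5000 | (3,1) | tMaxX 0.8660 tMaxY 1.5400 | tΔX 1.1547 tΔY 2.0000
    t=0.8660 [x] (4,1)
    t=1.5400 [y] (4,0) — stop
  → r_2 = 1.5400
beam 3: φ=-45°, α=15°
  cosα=0.9659 sinα=0.2588 | (3,1) | tMaxX 0.7765 tMaxY 0.8887 | tΔX 1.0353 tΔY 3.8637
    t=0.7765 [x] (4,1)
    t=0.8887 [y] (4,2)
    t=1.8117 [x] (5,2)
    t=2.8470 [x] (6,2) — stop
  → r_3 = 2.8470
beam 4: φ=0°, α=60°
  cosα=0.5000 sinα=0.8660 | (3,1) | tMaxX 1.5000 tMaxY 0.2656 | tΔX 2.0000 tΔY 1.1547
    t=0.2656 [y] (3,2)
    t=1.4203 [y] (3,3)
    t=1.5000 [x] (4,3) — stop
  → r_4 = 1.5000
beam 5: φ=45°, α=105°
  cosα=-0.2588 sinα=0.9659 | (3,1) | tMaxX 0.9659 tMaxY 0.2381 | tΔX 3.8637 tΔY 1.0353
    t=0.2381 [y] (3,2)
    t=0.9659 [x] (2,2)
    t=1.2734 [y] (2,3)
    t=2.3087 [y] (2,4)
    t=3.3439 [y] (2,5)
    t=4.3792 [y] (2,6) — stop
  → r_5 = 4.3792
beam 6: φ=90°, α=150°
  cosα=-0.8660 sinα=0.5000 | (3,1) | tMaxX 0.2887 tMaxY 0.4600 | tΔX 1.1547 tΔY 2.0000
    t=0.2887 [x] (2,1)
    t=0.4600 [y] (2,2)
    t=1.4434 [x] (1,2)
    t=2.4600 [y] (1,3)
    t=2.5981 [x] (0,3) — stop
  → r_6 = 2.5981
beam 7: φ=135°, α=195°
  cosα=-0.9659 sinα=-0.2588 | (3,1) | tMaxX 0.2588 tMaxY 2.9751 | tΔX 1.0353 tΔY 3.8637
    t=0.2588 [x] (2,1)
    t=1.2941 [x] (1,1)
    t=2.3294 [x] (0,1) — stop
  → r_7 = 2.3294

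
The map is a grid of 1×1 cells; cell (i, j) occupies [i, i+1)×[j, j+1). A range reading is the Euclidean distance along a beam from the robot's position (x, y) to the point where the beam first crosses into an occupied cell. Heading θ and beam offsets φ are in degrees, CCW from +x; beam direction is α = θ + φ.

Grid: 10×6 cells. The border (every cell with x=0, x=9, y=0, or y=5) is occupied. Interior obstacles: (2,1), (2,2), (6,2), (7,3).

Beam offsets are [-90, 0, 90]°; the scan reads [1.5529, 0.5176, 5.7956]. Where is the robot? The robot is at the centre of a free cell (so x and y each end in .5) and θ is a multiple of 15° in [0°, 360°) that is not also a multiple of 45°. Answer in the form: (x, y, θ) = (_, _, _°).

(x, y, θ) = (2.5, 3.5, 285°)

Candidates: 28 free-cell centres × 16 headings = 448 poses. Raycast each; keep the one whose scan matches to 4 dp.
  (4.5, 2.5, 345°): beam 2 = 1.5529 ≠ 0.5176 ✗
  (3.5, 4.5, 60°): beam 1 = 3.0000 ≠ 1.5529 ✗
  (5.5, 3.5, 60°): beam 1 = 1.0000 ≠ 1.5529 ✗
  (3.5, 2.5, 120°): beam 1 = 5.0000 ≠ 1.5529 ✗
  …
  (2.5, 3.5, 285°): r_1=1.5529, r_2=0.5176, r_3=5.7956 — all match ✓
Unique over the lattice → pose = (2.5, 3.5, 285°).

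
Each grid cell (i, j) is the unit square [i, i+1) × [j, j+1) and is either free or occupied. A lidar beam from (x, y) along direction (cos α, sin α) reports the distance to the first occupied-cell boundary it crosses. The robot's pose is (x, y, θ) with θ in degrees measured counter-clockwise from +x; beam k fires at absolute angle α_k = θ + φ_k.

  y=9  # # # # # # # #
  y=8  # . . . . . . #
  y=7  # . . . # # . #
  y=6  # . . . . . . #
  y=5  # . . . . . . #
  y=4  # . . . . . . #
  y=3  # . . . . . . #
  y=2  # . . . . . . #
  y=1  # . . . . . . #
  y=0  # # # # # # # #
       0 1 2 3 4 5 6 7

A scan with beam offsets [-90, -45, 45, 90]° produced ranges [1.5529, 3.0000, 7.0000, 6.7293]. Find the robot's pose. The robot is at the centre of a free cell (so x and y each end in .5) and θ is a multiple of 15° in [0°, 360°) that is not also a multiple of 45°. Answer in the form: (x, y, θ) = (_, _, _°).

The pose lattice has 46·16 = 736 candidates. Test each by forward raycasting.
  (4.5, 6.5, 195°): beam 1 = 0.5176 ≠ 1.5529 ✗
  (2.5, 4.5, 105°): beam 1 = 4.6587 ≠ 1.5529 ✗
  (5.5, 4.5, 120°): beam 1 = 1.7321 ≠ 1.5529 ✗
  (5.5, 3.5, 210°): beam 1 = 6.3509 ≠ 1.5529 ✗
  …
  (3.5, 2.5, 15°): r_1=1.5529, r_2=3.0000, r_3=7.0000, r_4=6.7293 — all match ✓
Unique over the lattice → pose = (3.5, 2.5, 15°).

(x, y, θ) = (3.5, 2.5, 15°)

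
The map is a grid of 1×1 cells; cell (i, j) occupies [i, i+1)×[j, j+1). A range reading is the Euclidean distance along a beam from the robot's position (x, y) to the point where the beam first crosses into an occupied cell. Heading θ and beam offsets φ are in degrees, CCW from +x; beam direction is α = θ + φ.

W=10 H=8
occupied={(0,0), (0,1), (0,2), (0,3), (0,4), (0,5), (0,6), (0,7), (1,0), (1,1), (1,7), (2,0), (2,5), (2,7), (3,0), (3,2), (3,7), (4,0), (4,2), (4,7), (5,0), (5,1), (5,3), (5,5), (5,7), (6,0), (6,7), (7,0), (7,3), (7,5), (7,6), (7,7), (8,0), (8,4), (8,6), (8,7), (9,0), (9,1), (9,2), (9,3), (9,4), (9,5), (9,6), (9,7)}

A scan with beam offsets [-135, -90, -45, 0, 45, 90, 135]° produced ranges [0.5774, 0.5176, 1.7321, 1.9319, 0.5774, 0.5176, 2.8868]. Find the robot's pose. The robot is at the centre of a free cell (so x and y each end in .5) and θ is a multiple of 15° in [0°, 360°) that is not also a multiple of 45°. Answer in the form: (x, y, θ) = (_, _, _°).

(x, y, θ) = (5.5, 4.5, 15°)

The pose lattice has 36·16 = 576 candidates. Test each by forward raycasting.
  (8.5, 5.5, 75°): beam 3 = 0.5774 ≠ 1.7321 ✗
  (1.5, 2.5, 255°): beam 1 = 1.0000 ≠ 0.5774 ✗
  (1.5, 4.5, 300°): beam 1 = 0.5176 ≠ 0.5774 ✗
  (8.5, 3.5, 15°): beam 1 = 2.8868 ≠ 0.5774 ✗
  (6.5, 5.5, 210°): beam 1 = 1.5529 ≠ 0.5774 ✗
  …
  (5.5, 4.5, 15°): r_1=0.5774, r_2=0.5176, r_3=1.7321, r_4=1.9319, r_5=0.5774, r_6=0.5176, r_7=2.8868 — all match ✓
Unique over the lattice → pose = (5.5, 4.5, 15°).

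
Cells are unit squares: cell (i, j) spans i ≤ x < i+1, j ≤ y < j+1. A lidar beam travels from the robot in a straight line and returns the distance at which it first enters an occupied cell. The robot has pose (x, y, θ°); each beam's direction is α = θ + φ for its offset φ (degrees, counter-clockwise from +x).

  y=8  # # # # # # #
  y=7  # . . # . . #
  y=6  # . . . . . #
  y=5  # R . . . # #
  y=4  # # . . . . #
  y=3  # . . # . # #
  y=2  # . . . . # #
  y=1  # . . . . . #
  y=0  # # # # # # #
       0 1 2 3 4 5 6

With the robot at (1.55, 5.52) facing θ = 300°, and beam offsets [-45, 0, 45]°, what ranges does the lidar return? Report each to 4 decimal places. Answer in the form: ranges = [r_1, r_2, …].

beam 1: φ=-45°, α=255°
  dir = (cos 255°, sin 255°) = (-0.2588, -0.9659); from cell (1,5)
  next x-line at t=2.1250, next y-line at t=0.5383; Δt_x=3.8637, Δt_y=1.0353
    y: enter (1,4) at t=0.5383 ← occupied
  → r_1 = 0.5383
beam 2: φ=0°, α=300°
  dir = (cos 300°, sin 300°) = (0.5000, -0.8660); from cell (1,5)
  next x-line at t=0.9000, next y-line at t=0.6004; Δt_x=2.0000, Δt_y=1.1547
    y: enter (1,4) at t=0.6004 ← occupied
  → r_2 = 0.6004
beam 3: φ=45°, α=345°
  dir = (cos 345°, sin 345°) = (0.9659, -0.2588); from cell (1,5)
  next x-line at t=0.4659, next y-line at t=2.0091; Δt_x=1.0353, Δt_y=3.8637
    x: enter (2,5) at t=0.4659
    x: enter (3,5) at t=1.5012
    y: enter (3,4) at t=2.0091
    x: enter (4,4) at t=2.5364
    x: enter (5,4) at t=3.5717
    x: enter (6,4) at t=4.6070 ← occupied
  → r_3 = 4.6070

ranges = [0.5383, 0.6004, 4.6070]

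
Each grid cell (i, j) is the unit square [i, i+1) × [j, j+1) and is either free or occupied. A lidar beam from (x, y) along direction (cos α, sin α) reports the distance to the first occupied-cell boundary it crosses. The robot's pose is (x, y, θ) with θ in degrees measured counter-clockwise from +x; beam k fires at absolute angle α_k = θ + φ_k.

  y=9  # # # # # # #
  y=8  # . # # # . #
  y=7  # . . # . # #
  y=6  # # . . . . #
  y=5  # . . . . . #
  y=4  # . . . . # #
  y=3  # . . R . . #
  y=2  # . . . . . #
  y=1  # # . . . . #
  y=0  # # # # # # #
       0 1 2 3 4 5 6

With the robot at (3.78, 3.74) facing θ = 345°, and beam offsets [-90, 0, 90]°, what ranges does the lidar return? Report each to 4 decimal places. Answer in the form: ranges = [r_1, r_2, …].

beam 1: φ=-90°, α=255°
  d=(-0.2588,-0.9659)  start (3,3)  tX=3.0137 tY=0.7661  stride 1/|dx|=3.8637 1/|dy|=1.0353
    cross y-line → (3,2), t=0.7661
    cross y-line → (3,1), t=1.8014
    cross y-line → (3,0), t=2.8367 (wall)
  → r_1 = 2.8367
beam 2: φ=0°, α=345°
  d=(0.9659,-0.2588)  start (3,3)  tX=0.2278 tY=2.8591  stride 1/|dx|=1.0353 1/|dy|=3.8637
    cross x-line → (4,3), t=0.2278
    cross x-line → (5,3), t=1.2630
    cross x-line → (6,3), t=2.2983 (wall)
  → r_2 = 2.2983
beam 3: φ=90°, α=75°
  d=(0.2588,0.9659)  start (3,3)  tX=0.8500 tY=0.2692  stride 1/|dx|=3.8637 1/|dy|=1.0353
    cross y-line → (3,4), t=0.2692
    cross x-line → (4,4), t=0.8500
    cross y-line → (4,5), t=1.3044
    cross y-line → (4,6), t=2.3397
    cross y-line → (4,7), t=3.3750
    cross y-line → (4,8), t=4.4103 (wall)
  → r_3 = 4.4103

ranges = [2.8367, 2.2983, 4.4103]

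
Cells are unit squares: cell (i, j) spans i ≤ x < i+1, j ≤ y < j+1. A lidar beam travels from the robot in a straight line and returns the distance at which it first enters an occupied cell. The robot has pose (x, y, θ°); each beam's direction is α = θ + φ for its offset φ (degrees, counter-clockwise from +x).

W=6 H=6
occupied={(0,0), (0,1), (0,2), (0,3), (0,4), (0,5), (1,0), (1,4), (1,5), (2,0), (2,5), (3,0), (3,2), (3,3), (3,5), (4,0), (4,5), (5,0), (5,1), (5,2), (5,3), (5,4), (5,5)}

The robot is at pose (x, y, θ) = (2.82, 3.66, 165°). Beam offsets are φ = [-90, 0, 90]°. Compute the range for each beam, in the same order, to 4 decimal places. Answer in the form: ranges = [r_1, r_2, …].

ranges = [1.3873, 1.3137, 2.7538]

beam 1: φ=-90°, α=75°
  dir = (cos 75°, sin 75°) = (0.2588, 0.9659); from cell (2,3)
  next x-line at t=0.6955, next y-line at t=0.3520; Δt_x=3.8637, Δt_y=1.0353
    y: enter (2,4) at t=0.3520
    x: enter (3,4) at t=0.6955
    y: enter (3,5) at t=1.3873 ← occupied
  → r_1 = 1.3873
beam 2: φ=0°, α=165°
  dir = (cos 165°, sin 165°) = (-0.9659, 0.2588); from cell (2,3)
  next x-line at t=0.8489, next y-line at t=1.3137; Δt_x=1.0353, Δt_y=3.8637
    x: enter (1,3) at t=0.8489
    y: enter (1,4) at t=1.3137 ← occupied
  → r_2 = 1.3137
beam 3: φ=90°, α=255°
  dir = (cos 255°, sin 255°) = (-0.2588, -0.9659); from cell (2,3)
  next x-line at t=3.1682, next y-line at t=0.6833; Δt_x=3.8637, Δt_y=1.0353
    y: enter (2,2) at t=0.6833
    y: enter (2,1) at t=1.7186
    y: enter (2,0) at t=2.7538 ← occupied
  → r_3 = 2.7538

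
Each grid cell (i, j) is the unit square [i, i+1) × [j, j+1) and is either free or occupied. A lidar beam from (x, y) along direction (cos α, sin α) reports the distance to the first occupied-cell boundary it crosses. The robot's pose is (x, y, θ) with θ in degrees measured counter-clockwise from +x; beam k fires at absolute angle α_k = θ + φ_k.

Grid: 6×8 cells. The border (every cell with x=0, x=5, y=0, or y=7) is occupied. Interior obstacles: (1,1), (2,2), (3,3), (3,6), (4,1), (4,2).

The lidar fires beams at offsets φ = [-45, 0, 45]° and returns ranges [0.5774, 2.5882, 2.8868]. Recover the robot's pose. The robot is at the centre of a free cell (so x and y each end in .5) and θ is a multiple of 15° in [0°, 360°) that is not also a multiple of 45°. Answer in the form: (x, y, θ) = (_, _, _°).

The pose lattice has 18·16 = 288 candidates. Test each by forward raycasting.
  (2.5, 5.5, 210°): beam 1 = 1.5529 ≠ 0.5774 ✗
  (4.5, 4.5, 195°): beam 1 = 4.0415 ≠ 0.5774 ✗
  (1.5, 2.5, 255°): beam 2 = 0.5176 ≠ 2.5882 ✗
  (3.5, 2.5, 30°): beam 1 = 0.5176 ≠ 0.5774 ✗
  …
  (3.5, 5.5, 165°): r_1=0.5774, r_2=2.5882, r_3=2.8868 — all match ✓
Unique over the lattice → pose = (3.5, 5.5, 165°).

(x, y, θ) = (3.5, 5.5, 165°)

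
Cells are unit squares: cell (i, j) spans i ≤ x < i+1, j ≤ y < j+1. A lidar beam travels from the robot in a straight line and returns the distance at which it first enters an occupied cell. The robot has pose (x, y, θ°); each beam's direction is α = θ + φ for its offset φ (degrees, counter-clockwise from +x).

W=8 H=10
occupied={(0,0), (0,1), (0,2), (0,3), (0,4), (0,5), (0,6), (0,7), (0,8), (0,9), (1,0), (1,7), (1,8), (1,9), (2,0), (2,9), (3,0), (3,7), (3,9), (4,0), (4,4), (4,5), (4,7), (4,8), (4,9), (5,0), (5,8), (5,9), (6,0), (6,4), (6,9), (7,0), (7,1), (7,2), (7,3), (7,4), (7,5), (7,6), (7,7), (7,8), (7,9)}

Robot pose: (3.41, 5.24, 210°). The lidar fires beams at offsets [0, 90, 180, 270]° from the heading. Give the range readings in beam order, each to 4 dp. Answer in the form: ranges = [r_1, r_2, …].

ranges = [2.7828, 1.1800, 0.6813, 2.8200]

beam 1: φ=0°, α=210°
  d=(-0.8660,-0.5000)  start (3,5)  tX=0.4734 tY=0.4800  stride 1/|dx|=1.1547 1/|dy|=2.0000
    cross x-line → (2,5), t=0.4734
    cross y-line → (2,4), t=0.4800
    cross x-line → (1,4), t=1.6281
    cross y-line → (1,3), t=2.4800
    cross x-line → (0,3), t=2.7828 (wall)
  → r_1 = 2.7828
beam 2: φ=90°, α=300°
  d=(0.5000,-0.8660)  start (3,5)  tX=1.1800 tY=0.2771  stride 1/|dx|=2.0000 1/|dy|=1.1547
    cross y-line → (3,4), t=0.2771
    cross x-line → (4,4), t=1.1800 (wall)
  → r_2 = 1.1800
beam 3: φ=180°, α=30°
  d=(0.8660,0.5000)  start (3,5)  tX=0.6813 tY=1.5200  stride 1/|dx|=1.1547 1/|dy|=2.0000
    cross x-line → (4,5), t=0.6813 (wall)
  → r_3 = 0.6813
beam 4: φ=270°, α=120°
  d=(-0.5000,0.8660)  start (3,5)  tX=0.8200 tY=0.8776  stride 1/|dx|=2.0000 1/|dy|=1.1547
    cross x-line → (2,5), t=0.8200
    cross y-line → (2,6), t=0.8776
    cross y-line → (2,7), t=2.0323
    cross x-line → (1,7), t=2.8200 (wall)
  → r_4 = 2.8200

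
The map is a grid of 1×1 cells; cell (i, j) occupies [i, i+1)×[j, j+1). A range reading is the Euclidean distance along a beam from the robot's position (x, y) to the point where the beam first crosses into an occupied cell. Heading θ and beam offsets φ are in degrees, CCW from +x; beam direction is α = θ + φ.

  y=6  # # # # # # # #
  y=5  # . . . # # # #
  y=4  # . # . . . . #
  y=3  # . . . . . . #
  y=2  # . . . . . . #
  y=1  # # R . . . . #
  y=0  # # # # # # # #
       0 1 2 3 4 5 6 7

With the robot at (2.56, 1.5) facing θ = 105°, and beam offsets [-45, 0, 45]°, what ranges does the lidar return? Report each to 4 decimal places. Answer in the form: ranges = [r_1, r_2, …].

ranges = [4.0415, 4.6587, 0.6466]

beam 1: φ=-45°, α=60°
  cosα=0.5000 sinα=0.8660 | (2,1) | tMaxX 0.8800 tMaxY 0.5774 | tΔX 2.0000 tΔY 1.1547
    t=0.5774 [y] (2,2)
    t=0.8800 [x] (3,2)
    t=1.7321 [y] (3,3)
    t=2.8800 [x] (4,3)
    t=2.8868 [y] (4,4)
    t=4.0415 [y] (4,5) — stop
  → r_1 = 4.0415
beam 2: φ=0°, α=105°
  cosα=-0.2588 sinα=0.9659 | (2,1) | tMaxX 2.1637 tMaxY 0.5176 | tΔX 3.8637 tΔY 1.0353
    t=0.5176 [y] (2,2)
    t=1.5529 [y] (2,3)
    t=2.1637 [x] (1,3)
    t=2.5882 [y] (1,4)
    t=3.6235 [y] (1,5)
    t=4.6587 [y] (1,6) — stop
  → r_2 = 4.6587
beam 3: φ=45°, α=150°
  cosα=-0.8660 sinα=0.5000 | (2,1) | tMaxX 0.6466 tMaxY 1.0000 | tΔX 1.1547 tΔY 2.0000
    t=0.6466 [x] (1,1) — stop
  → r_3 = 0.6466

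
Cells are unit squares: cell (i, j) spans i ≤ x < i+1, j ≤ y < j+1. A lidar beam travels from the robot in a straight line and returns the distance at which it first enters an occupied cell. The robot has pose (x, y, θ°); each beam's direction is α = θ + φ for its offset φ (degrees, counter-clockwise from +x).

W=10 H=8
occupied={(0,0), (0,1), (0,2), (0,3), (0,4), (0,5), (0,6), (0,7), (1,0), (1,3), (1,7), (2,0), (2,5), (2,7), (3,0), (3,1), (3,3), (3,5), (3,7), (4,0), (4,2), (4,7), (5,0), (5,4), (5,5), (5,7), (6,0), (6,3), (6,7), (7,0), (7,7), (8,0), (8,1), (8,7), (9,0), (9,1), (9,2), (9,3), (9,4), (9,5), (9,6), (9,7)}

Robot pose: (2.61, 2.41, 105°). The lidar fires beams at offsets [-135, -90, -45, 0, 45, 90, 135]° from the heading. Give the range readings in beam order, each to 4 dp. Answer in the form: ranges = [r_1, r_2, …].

ranges = [0.8200, 1.4390, 0.7800, 4.7519, 1.1800, 1.6668, 1.6281]

beam 1: φ=-135°, α=330°
  direction (0.8660, -0.5000); cell (2,2); t to first gridline: x 0.4503, y 0.8200 (then +1.1547 / +2.0000)
    (3,2) via x @ 0.4503
    (3,1) via y @ 0.8200  # hit
  → r_1 = 0.8200
beam 2: φ=-90°, α=15°
  direction (0.9659, 0.2588); cell (2,2); t to first gridline: x 0.4038, y 2.2796 (then +1.0353 / +3.8637)
    (3,2) via x @ 0.4038
    (4,2) via x @ 1.4390  # hit
  → r_2 = 1.4390
beam 3: φ=-45°, α=60°
  direction (0.5000, 0.8660); cell (2,2); t to first gridline: x 0.7800, y 0.6813 (then +2.0000 / +1.1547)
    (2,3) via y @ 0.6813
    (3,3) via x @ 0.7800  # hit
  → r_3 = 0.7800
beam 4: φ=0°, α=105°
  direction (-0.2588, 0.9659); cell (2,2); t to first gridline: x 2.3569, y 0.6108 (then +3.8637 / +1.0353)
    (2,3) via y @ 0.6108
    (2,4) via y @ 1.6461
    (1,4) via x @ 2.3569
    (1,5) via y @ 2.6814
    (1,6) via y @ 3.7166
    (1,7) via y @ 4.7519  # hit
  → r_4 = 4.7519
beam 5: φ=45°, α=150°
  direction (-0.8660, 0.5000); cell (2,2); t to first gridline: x 0.7044, y 1.1800 (then +1.1547 / +2.0000)
    (1,2) via x @ 0.7044
    (1,3) via y @ 1.1800  # hit
  → r_5 = 1.1800
beam 6: φ=90°, α=195°
  direction (-0.9659, -0.2588); cell (2,2); t to first gridline: x 0.6315, y 1.5841 (then +1.0353 / +3.8637)
    (1,2) via x @ 0.6315
    (1,1) via y @ 1.5841
    (0,1) via x @ 1.6668  # hit
  → r_6 = 1.6668
beam 7: φ=135°, α=240°
  direction (-0.5000, -0.8660); cell (2,2); t to first gridline: x 1.2200, y 0.4734 (then +2.0000 / +1.1547)
    (2,1) via y @ 0.4734
    (1,1) via x @ 1.2200
    (1,0) via y @ 1.6281  # hit
  → r_7 = 1.6281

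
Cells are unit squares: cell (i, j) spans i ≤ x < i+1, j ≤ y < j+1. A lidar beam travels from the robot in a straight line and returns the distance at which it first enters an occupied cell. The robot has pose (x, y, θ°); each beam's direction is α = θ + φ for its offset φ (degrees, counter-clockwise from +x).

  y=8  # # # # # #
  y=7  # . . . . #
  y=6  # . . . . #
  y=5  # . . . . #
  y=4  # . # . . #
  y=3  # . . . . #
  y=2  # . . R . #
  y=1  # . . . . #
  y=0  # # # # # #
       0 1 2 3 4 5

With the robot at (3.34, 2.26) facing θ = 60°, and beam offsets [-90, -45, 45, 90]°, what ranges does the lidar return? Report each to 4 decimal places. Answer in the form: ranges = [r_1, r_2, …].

ranges = [1.9168, 1.7186, 1.8014, 2.7020]

beam 1: φ=-90°, α=330°
  cosα=0.8660 sinα=-0.5000 | (3,2) | tMaxX 0.7621 tMaxY 0.5200 | tΔX 1.1547 tΔY 2.0000
    t=0.5200 [y] (3,1)
    t=0.7621 [x] (4,1)
    t=1.9168 [x] (5,1) — stop
  → r_1 = 1.9168
beam 2: φ=-45°, α=15°
  cosα=0.9659 sinα=0.2588 | (3,2) | tMaxX 0.6833 tMaxY 2.8591 | tΔX 1.0353 tΔY 3.8637
    t=0.6833 [x] (4,2)
    t=1.7186 [x] (5,2) — stop
  → r_2 = 1.7186
beam 3: φ=45°, α=105°
  cosα=-0.2588 sinα=0.9659 | (3,2) | tMaxX 1.3137 tMaxY 0.7661 | tΔX 3.8637 tΔY 1.0353
    t=0.7661 [y] (3,3)
    t=1.3137 [x] (2,3)
    t=1.8014 [y] (2,4) — stop
  → r_3 = 1.8014
beam 4: φ=90°, α=150°
  cosα=-0.8660 sinα=0.5000 | (3,2) | tMaxX 0.3926 tMaxY 1.4800 | tΔX 1.1547 tΔY 2.0000
    t=0.3926 [x] (2,2)
    t=1.4800 [y] (2,3)
    t=1.5473 [x] (1,3)
    t=2.7020 [x] (0,3) — stop
  → r_4 = 2.7020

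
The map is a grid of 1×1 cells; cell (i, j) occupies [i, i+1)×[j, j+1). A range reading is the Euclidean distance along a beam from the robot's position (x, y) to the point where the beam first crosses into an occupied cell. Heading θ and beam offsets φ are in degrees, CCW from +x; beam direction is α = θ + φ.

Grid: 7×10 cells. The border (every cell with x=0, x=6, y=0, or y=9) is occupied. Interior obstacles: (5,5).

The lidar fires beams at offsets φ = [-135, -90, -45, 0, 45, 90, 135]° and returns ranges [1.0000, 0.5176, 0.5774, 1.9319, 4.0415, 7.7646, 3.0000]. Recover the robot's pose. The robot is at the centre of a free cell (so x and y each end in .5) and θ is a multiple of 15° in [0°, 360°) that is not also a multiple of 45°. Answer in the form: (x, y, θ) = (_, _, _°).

(x, y, θ) = (2.5, 1.5, 345°)

Enumerate (i+0.5, j+0.5, θ) over the 39 free cells and 16 admissible headings. For each, cast all 7 beams and compare to the given ranges.
  (4.5, 6.5, 255°): beam 1 = 2.8868 ≠ 1.0000 ✗
  (4.5, 7.5, 300°): beam 1 = 3.6235 ≠ 1.0000 ✗
  (3.5, 7.5, 120°): beam 1 = 2.5882 ≠ 1.0000 ✗
  …
  (2.5, 1.5, 345°): r_1=1.0000, r_2=0.5176, r_3=0.5774, r_4=1.9319, r_5=4.0415, r_6=7.7646, r_7=3.0000 — all match ✓
No second candidate reproduces the full scan.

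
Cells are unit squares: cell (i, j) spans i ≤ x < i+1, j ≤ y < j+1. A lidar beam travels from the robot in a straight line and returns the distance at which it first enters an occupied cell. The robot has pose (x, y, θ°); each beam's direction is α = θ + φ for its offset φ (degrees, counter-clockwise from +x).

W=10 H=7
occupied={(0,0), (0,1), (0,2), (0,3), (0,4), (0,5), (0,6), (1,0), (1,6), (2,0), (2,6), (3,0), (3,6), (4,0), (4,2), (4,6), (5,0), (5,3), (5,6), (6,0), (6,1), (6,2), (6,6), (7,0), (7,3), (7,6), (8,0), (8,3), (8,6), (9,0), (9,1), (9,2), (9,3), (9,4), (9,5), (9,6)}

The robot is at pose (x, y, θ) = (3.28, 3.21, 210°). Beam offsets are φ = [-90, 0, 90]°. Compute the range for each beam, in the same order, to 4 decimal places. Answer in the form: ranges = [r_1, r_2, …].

ranges = [3.2216, 2.6327, 2.5519]

beam 1: φ=-90°, α=120°
  direction (-0.5000, 0.8660); cell (3,3); t to first gridline: x 0.5600, y 0.9122 (then +2.0000 / +1.1547)
    (2,3) via x @ 0.5600
    (2,4) via y @ 0.9122
    (2,5) via y @ 2.0669
    (1,5) via x @ 2.5600
    (1,6) via y @ 3.2216  # hit
  → r_1 = 3.2216
beam 2: φ=0°, α=210°
  direction (-0.8660, -0.5000); cell (3,3); t to first gridline: x 0.3233, y 0.4200 (then +1.1547 / +2.0000)
    (2,3) via x @ 0.3233
    (2,2) via y @ 0.4200
    (1,2) via x @ 1.4780
    (1,1) via y @ 2.4200
    (0,1) via x @ 2.6327  # hit
  → r_2 = 2.6327
beam 3: φ=90°, α=300°
  direction (0.5000, -0.8660); cell (3,3); t to first gridline: x 1.4400, y 0.2425 (then +2.0000 / +1.1547)
    (3,2) via y @ 0.2425
    (3,1) via y @ 1.3972
    (4,1) via x @ 1.4400
    (4,0) via y @ 2.5519  # hit
  → r_3 = 2.5519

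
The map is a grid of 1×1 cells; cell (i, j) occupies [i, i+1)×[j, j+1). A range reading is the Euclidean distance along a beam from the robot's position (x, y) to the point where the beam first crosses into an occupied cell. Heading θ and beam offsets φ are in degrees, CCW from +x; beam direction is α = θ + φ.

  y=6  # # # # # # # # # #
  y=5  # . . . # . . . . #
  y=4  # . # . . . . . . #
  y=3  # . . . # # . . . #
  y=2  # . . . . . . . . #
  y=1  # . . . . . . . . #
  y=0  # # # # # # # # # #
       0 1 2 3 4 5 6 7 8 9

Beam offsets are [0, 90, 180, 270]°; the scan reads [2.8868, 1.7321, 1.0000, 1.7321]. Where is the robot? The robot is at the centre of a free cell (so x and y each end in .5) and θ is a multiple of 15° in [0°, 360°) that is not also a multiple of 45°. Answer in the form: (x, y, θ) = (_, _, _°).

The pose lattice has 36·16 = 576 candidates. Test each by forward raycasting.
  (7.5, 1.5, 195°): beam 1 = 1.9319 ≠ 2.8868 ✗
  (7.5, 2.5, 240°): beam 1 = 1.7321 ≠ 2.8868 ✗
  (1.5, 1.5, 15°): beam 1 = 7.7646 ≠ 2.8868 ✗
  (4.5, 2.5, 60°): beam 1 = 0.5774 ≠ 2.8868 ✗
  (6.5, 1.5, 285°): beam 1 = 0.5176 ≠ 2.8868 ✗
  …
  (3.5, 2.5, 210°): r_1=2.8868, r_2=1.7321, r_3=1.0000, r_4=1.7321 — all match ✓
Unique over the lattice → pose = (3.5, 2.5, 210°).

(x, y, θ) = (3.5, 2.5, 210°)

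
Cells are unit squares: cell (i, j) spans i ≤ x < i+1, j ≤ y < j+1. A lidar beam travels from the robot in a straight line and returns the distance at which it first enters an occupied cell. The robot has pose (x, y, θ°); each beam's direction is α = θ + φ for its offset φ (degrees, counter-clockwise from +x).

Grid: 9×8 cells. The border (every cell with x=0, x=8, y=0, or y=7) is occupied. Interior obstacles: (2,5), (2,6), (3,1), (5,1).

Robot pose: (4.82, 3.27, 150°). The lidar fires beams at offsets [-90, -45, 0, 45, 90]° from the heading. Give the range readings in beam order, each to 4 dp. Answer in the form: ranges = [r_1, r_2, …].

beam 1: φ=-90°, α=60°
  dir = (cos 60°, sin 60°) = (0.5000, 0.8660); from cell (4,3)
  next x-line at t=0.3600, next y-line at t=0.8429; Δt_x=2.0000, Δt_y=1.1547
    x: enter (5,3) at t=0.3600
    y: enter (5,4) at t=0.8429
    y: enter (5,5) at t=1.9976
    x: enter (6,5) at t=2.3600
    y: enter (6,6) at t=3.1523
    y: enter (6,7) at t=4.3070 ← occupied
  → r_1 = 4.3070
beam 2: φ=-45°, α=105°
  dir = (cos 105°, sin 105°) = (-0.2588, 0.9659); from cell (4,3)
  next x-line at t=3.1682, next y-line at t=0.7558; Δt_x=3.8637, Δt_y=1.0353
    y: enter (4,4) at t=0.7558
    y: enter (4,5) at t=1.7910
    y: enter (4,6) at t=2.8263
    x: enter (3,6) at t=3.1682
    y: enter (3,7) at t=3.8616 ← occupied
  → r_2 = 3.8616
beam 3: φ=0°, α=150°
  dir = (cos 150°, sin 150°) = (-0.8660, 0.5000); from cell (4,3)
  next x-line at t=0.9469, next y-line at t=1.4600; Δt_x=1.1547, Δt_y=2.0000
    x: enter (3,3) at t=0.9469
    y: enter (3,4) at t=1.4600
    x: enter (2,4) at t=2.1016
    x: enter (1,4) at t=3.2563
    y: enter (1,5) at t=3.4600
    x: enter (0,5) at t=4.4110 ← occupied
  → r_3 = 4.4110
beam 4: φ=45°, α=195°
  dir = (cos 195°, sin 195°) = (-0.9659, -0.2588); from cell (4,3)
  next x-line at t=0.8489, next y-line at t=1.0432; Δt_x=1.0353, Δt_y=3.8637
    x: enter (3,3) at t=0.8489
    y: enter (3,2) at t=1.0432
    x: enter (2,2) at t=1.8842
    x: enter (1,2) at t=2.9195
    x: enter (0,2) at t=3.9548 ← occupied
  → r_4 = 3.9548
beam 5: φ=90°, α=240°
  dir = (cos 240°, sin 240°) = (-0.5000, -0.8660); from cell (4,3)
  next x-line at t=1.6400, next y-line at t=0.3118; Δt_x=2.0000, Δt_y=1.1547
    y: enter (4,2) at t=0.3118
    y: enter (4,1) at t=1.4665
    x: enter (3,1) at t=1.6400 ← occupied
  → r_5 = 1.6400

ranges = [4.3070, 3.8616, 4.4110, 3.9548, 1.6400]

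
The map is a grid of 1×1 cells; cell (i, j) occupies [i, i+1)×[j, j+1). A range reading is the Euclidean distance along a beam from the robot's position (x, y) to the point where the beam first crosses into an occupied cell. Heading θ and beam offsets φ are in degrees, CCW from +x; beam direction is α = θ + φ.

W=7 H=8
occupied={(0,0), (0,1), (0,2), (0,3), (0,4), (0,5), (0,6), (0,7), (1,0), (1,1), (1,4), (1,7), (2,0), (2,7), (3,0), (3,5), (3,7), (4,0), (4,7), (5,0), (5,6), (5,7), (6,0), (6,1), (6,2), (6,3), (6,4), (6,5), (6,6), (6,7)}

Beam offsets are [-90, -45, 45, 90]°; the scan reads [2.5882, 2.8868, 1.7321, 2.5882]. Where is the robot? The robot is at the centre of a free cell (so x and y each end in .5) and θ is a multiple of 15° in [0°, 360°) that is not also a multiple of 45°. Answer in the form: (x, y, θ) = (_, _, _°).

(x, y, θ) = (4.5, 3.5, 345°)

Candidates: 26 free-cell centres × 16 headings = 416 poses. Raycast each; keep the one whose scan matches to 4 dp.
  (1.5, 3.5, 75°): beam 1 = 4.6587 ≠ 2.5882 ✗
  (2.5, 3.5, 330°): beam 1 = 1.7321 ≠ 2.5882 ✗
  (4.5, 6.5, 210°): beam 1 = 0.5774 ≠ 2.5882 ✗
  (2.5, 6.5, 345°): beam 1 = 1.9319 ≠ 2.5882 ✗
  …
  (4.5, 3.5, 345°): r_1=2.5882, r_2=2.8868, r_3=1.7321, r_4=2.5882 — all match ✓
No second candidate reproduces the full scan.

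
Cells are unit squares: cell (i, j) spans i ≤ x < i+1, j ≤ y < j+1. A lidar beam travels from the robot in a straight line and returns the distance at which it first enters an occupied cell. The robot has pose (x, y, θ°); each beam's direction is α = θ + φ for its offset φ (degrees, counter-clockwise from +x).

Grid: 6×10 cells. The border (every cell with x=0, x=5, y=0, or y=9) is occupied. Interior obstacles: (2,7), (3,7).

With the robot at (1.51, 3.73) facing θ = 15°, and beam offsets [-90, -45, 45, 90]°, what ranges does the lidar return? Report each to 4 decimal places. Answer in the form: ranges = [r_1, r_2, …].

beam 1: φ=-90°, α=285°
  dir = (cos 285°, sin 285°) = (0.2588, -0.9659); from cell (1,3)
  next x-line at t=1.8932, next y-line at t=0.7558; Δt_x=3.8637, Δt_y=1.0353
    y: enter (1,2) at t=0.7558
    y: enter (1,1) at t=1.7910
    x: enter (2,1) at t=1.8932
    y: enter (2,0) at t=2.8263 ← occupied
  → r_1 = 2.8263
beam 2: φ=-45°, α=330°
  dir = (cos 330°, sin 330°) = (0.8660, -0.5000); from cell (1,3)
  next x-line at t=0.5658, next y-line at t=1.4600; Δt_x=1.1547, Δt_y=2.0000
    x: enter (2,3) at t=0.5658
    y: enter (2,2) at t=1.4600
    x: enter (3,2) at t=1.7205
    x: enter (4,2) at t=2.8752
    y: enter (4,1) at t=3.4600
    x: enter (5,1) at t=4.0299 ← occupied
  → r_2 = 4.0299
beam 3: φ=45°, α=60°
  dir = (cos 60°, sin 60°) = (0.5000, 0.8660); from cell (1,3)
  next x-line at t=0.9800, next y-line at t=0.3118; Δt_x=2.0000, Δt_y=1.1547
    y: enter (1,4) at t=0.3118
    x: enter (2,4) at t=0.9800
    y: enter (2,5) at t=1.4665
    y: enter (2,6) at t=2.6212
    x: enter (3,6) at t=2.9800
    y: enter (3,7) at t=3.7759 ← occupied
  → r_3 = 3.7759
beam 4: φ=90°, α=105°
  dir = (cos 105°, sin 105°) = (-0.2588, 0.9659); from cell (1,3)
  next x-line at t=1.9705, next y-line at t=0.2795; Δt_x=3.8637, Δt_y=1.0353
    y: enter (1,4) at t=0.2795
    y: enter (1,5) at t=1.3148
    x: enter (0,5) at t=1.9705 ← occupied
  → r_4 = 1.9705

ranges = [2.8263, 4.0299, 3.7759, 1.9705]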